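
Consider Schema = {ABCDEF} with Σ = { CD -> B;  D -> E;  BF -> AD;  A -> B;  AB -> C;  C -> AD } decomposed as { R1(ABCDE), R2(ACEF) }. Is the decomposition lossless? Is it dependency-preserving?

Lossless test: (ACE)⁺ = {ABCDE}, which contains all of one fragment — lossless.
Dependency preservation: the restricted closure of {BF} across the fragments never reaches {AD}, so BF → AD cannot be enforced without a join — not preserved.

lossless but not dependency-preserving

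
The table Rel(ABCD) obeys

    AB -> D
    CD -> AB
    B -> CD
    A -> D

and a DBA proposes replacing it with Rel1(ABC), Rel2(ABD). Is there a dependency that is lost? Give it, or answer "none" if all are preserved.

Check CD → AB: no single fragment contains all of {ABCD}, and the restricted closure of {CD} across the fragments never reaches {AB}.
AB → D is preserved.
B → CD is preserved.
A → D is preserved.

CD -> AB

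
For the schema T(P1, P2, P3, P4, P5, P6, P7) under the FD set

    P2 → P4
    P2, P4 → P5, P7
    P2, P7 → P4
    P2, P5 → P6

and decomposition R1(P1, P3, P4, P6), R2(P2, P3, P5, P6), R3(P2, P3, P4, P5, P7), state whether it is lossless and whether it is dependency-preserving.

Lossless test (chase): Rows 2 and 3 agree on P2; apply P2→P4 and equate their P4 entries. Rows 2 and 3 agree on P2, P4; apply P2, P4→P5, P7 and equate their P5, P7 entries. Rows 2 and 3 agree on P2, P5; apply P2, P5→P6 and equate their P6 entries. No row becomes fully distinguished — the join is lossy.
Dependency preservation: every FD's attributes lie within a single fragment, so each can be enforced locally — preserved.

lossy but dependency-preserving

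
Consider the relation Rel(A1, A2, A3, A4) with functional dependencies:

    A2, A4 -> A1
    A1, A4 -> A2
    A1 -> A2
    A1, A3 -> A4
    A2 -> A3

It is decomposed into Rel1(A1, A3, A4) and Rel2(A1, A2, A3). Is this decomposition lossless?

Yes

Common attributes: Rel1 ∩ Rel2 = {A1, A3}.
Closure of {A1, A3}: A1 → A2 applies, adding A2; A1, A3 → A4 applies, adding A4. So (A1, A3)⁺ = {A1, A2, A3, A4}.
This closure contains every attribute of Rel1, so Rel1 ∩ Rel2 → Rel1. The join is lossless.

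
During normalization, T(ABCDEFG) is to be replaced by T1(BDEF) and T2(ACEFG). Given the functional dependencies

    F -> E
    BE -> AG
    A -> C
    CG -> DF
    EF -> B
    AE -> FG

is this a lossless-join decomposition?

Yes

Common attributes: T1 ∩ T2 = {EF}.
Closure of {EF}: EF → B applies, adding B; BE → AG applies, adding AG; A → C applies, adding C; CG → DF applies, adding D. So (EF)⁺ = {ABCDEFG}.
This closure contains every attribute of T1, so T1 ∩ T2 → T1. The join is lossless.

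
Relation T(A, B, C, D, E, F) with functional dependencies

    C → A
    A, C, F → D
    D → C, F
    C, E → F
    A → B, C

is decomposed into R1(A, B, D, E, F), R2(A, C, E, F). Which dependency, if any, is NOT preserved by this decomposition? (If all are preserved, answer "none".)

none

C → A lies within R2.
A, C, F → D: restricted closure across fragments reaches D.
D → C, F: restricted closure across fragments reaches C, F.
C, E → F lies within R2.
A → B, C: restricted closure across fragments reaches B, C.
Every dependency is enforceable on the fragments, so the decomposition is dependency-preserving.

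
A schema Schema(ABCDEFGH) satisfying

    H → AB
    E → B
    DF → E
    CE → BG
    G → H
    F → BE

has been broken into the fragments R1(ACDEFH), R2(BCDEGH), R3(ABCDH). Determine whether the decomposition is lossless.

Yes

Chase test. Columns are ABCDEFGH; row i has aⱼ where attribute j ∈ Ri, else bᵢⱼ.
Initial tableau (one row per fragment):
  row 1: a1 b12 a3 a4 a5 a6 b17 a8
  row 2: b21 a2 a3 a4 a5 b26 a7 a8
  row 3: a1 a2 a3 a4 b35 b36 b37 a8
Rows 1 and 2 agree on H; apply H→AB and equate their AB entries.
Rows 1 and 2 agree on CE; apply CE→BG and equate their BG entries.
Row 1 is now all distinguished symbols — the join is lossless.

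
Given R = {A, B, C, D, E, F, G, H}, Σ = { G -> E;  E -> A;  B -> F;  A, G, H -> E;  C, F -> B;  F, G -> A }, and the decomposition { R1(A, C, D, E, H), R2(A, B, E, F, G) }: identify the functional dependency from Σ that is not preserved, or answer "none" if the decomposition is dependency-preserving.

Check C, F → B: no single fragment contains all of {B, C, F}, and the restricted closure of {C, F} across the fragments never reaches {B}.
G → E is preserved.
E → A is preserved.
B → F is preserved.
A, G, H → E is preserved.
F, G → A is preserved.

C, F -> B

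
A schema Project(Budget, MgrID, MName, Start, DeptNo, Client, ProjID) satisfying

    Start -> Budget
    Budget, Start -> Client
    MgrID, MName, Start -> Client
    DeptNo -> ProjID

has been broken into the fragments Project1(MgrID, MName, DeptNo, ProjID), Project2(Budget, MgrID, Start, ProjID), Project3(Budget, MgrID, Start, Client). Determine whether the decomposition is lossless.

No

Chase test. Columns are Budget, MgrID, MName, Start, DeptNo, Client, ProjID; row i has aⱼ where attribute j ∈ Projecti, else bᵢⱼ.
Initial tableau (one row per fragment):
  row 1: b11 a2 a3 b14 a5 b16 a7
  row 2: a1 a2 b23 a4 b25 b26 a7
  row 3: a1 a2 b33 a4 b35 a6 b37
Rows 2 and 3 agree on Budget, Start; apply Budget, Start→Client and equate their Client entries.
No row becomes fully distinguished — the join is lossy.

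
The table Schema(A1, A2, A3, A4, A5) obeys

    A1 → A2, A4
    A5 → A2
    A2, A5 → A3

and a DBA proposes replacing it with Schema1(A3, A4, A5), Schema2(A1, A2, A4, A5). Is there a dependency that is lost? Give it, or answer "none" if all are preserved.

A1 → A2, A4 lies within Schema2.
A5 → A2 lies within Schema2.
A2, A5 → A3: restricted closure across fragments reaches A3.
Every dependency is enforceable on the fragments, so the decomposition is dependency-preserving.

none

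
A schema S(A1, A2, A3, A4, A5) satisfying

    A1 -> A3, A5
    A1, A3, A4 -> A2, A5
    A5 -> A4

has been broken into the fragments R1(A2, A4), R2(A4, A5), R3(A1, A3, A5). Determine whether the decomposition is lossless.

No

Chase test. Columns are A1, A2, A3, A4, A5; row i has aⱼ where attribute j ∈ Ri, else bᵢⱼ.
Initial tableau (one row per fragment):
  row 1: b11 a2 b13 a4 b15
  row 2: b21 b22 b23 a4 a5
  row 3: a1 b32 a3 b34 a5
Rows 2 and 3 agree on A5; apply A5→A4 and equate their A4 entries.
No row becomes fully distinguished — the join is lossy.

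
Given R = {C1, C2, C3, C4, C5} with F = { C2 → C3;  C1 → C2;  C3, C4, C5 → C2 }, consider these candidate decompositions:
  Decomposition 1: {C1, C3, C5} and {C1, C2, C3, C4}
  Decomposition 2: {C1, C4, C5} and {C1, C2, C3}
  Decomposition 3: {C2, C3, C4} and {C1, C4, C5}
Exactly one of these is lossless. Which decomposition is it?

Decomposition 1: common = {C1, C3}, closure = {C1, C2, C3} → lossy.
Decomposition 2: common = {C1}, closure = {C1, C2, C3} → lossless.
Decomposition 3: common = {C4}, closure = {C4} → lossy.

Decomposition 2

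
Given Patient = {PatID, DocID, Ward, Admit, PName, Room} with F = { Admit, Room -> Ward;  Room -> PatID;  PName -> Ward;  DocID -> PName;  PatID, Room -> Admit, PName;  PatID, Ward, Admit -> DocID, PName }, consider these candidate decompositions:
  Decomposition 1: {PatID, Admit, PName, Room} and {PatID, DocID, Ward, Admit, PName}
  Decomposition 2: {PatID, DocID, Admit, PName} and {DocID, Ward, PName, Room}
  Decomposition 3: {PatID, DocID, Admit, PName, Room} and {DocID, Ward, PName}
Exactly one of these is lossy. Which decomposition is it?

Decomposition 2

Decomposition 1: common = {PatID, Admit, PName}, closure = {PatID, DocID, Ward, Admit, PName} → lossless.
Decomposition 2: common = {DocID, PName}, closure = {DocID, Ward, PName} → lossy.
Decomposition 3: common = {DocID, PName}, closure = {DocID, Ward, PName} → lossless.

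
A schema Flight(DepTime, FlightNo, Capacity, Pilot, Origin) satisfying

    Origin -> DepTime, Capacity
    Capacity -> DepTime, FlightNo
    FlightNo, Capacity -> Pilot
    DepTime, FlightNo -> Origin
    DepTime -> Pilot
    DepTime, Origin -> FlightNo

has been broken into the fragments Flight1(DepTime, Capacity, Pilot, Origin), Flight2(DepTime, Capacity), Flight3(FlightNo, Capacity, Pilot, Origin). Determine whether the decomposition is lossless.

Yes

Chase test. Columns are DepTime, FlightNo, Capacity, Pilot, Origin; row i has aⱼ where attribute j ∈ Flighti, else bᵢⱼ.
Initial tableau (one row per fragment):
  row 1: a1 b12 a3 a4 a5
  row 2: a1 b22 a3 b24 b25
  row 3: b31 a2 a3 a4 a5
Rows 1 and 3 agree on Origin; apply Origin→DepTime, Capacity and equate their DepTime, Capacity entries.
Rows 1 and 2 agree on Capacity; apply Capacity→DepTime, FlightNo and equate their DepTime, FlightNo entries.
Rows 1 and 3 agree on Capacity; apply Capacity→DepTime, FlightNo and equate their DepTime, FlightNo entries.
Rows 1 and 2 agree on FlightNo, Capacity; apply FlightNo, Capacity→Pilot and equate their Pilot entries.
Rows 1 and 2 agree on DepTime, FlightNo; apply DepTime, FlightNo→Origin and equate their Origin entries.
Row 1 is now all distinguished symbols — the join is lossless.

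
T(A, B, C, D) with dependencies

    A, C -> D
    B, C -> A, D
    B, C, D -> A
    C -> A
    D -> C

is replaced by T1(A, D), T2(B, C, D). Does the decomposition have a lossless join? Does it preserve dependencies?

Lossless test: (D)⁺ = {A, C, D}, which contains all of one fragment — lossless.
Dependency preservation: A, C → D; B, C → A, D; B, C, D → A; C → A are not contained in any single fragment, but the restricted closure of each left-hand side across the fragments still reaches the right-hand side; the remaining FDs each lie inside some fragment. All dependencies are preserved.

lossless and dependency-preserving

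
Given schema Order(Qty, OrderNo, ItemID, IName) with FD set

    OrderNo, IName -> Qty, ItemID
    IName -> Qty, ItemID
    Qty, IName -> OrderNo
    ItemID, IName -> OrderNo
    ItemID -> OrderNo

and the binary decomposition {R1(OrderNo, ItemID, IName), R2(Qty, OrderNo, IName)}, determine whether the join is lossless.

Yes

Common attributes: R1 ∩ R2 = {OrderNo, IName}.
Closure of {OrderNo, IName}: OrderNo, IName → Qty, ItemID applies, adding Qty, ItemID. So (OrderNo, IName)⁺ = {Qty, OrderNo, ItemID, IName}.
This closure contains every attribute of R1, so R1 ∩ R2 → R1. The join is lossless.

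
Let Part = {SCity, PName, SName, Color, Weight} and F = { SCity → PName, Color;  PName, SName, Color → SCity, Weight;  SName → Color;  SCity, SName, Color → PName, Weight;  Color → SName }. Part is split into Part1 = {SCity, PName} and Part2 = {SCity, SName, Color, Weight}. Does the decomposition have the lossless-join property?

Common attributes: Part1 ∩ Part2 = {SCity}.
Closure of {SCity}: SCity → PName, Color applies, adding PName, Color; Color → SName applies, adding SName; PName, SName, Color → SCity, Weight applies, adding Weight. So (SCity)⁺ = {SCity, PName, SName, Color, Weight}.
This closure contains every attribute of Part1, so Part1 ∩ Part2 → Part1. The join is lossless.

Yes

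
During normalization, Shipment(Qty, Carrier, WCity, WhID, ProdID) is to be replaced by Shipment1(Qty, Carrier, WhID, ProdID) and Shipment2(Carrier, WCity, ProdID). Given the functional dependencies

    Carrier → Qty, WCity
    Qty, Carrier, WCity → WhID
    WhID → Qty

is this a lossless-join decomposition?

Yes

Common attributes: Shipment1 ∩ Shipment2 = {Carrier, ProdID}.
Closure of {Carrier, ProdID}: Carrier → Qty, WCity applies, adding Qty, WCity; Qty, Carrier, WCity → WhID applies, adding WhID. So (Carrier, ProdID)⁺ = {Qty, Carrier, WCity, WhID, ProdID}.
This closure contains every attribute of Shipment1, so Shipment1 ∩ Shipment2 → Shipment1. The join is lossless.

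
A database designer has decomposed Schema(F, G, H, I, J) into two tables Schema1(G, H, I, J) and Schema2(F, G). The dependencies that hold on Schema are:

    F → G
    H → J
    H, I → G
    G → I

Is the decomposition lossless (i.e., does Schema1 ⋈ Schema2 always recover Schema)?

Common attributes: Schema1 ∩ Schema2 = {G}.
Closure of {G}: G → I applies, adding I. So (G)⁺ = {G, I}.
The closure contains neither all of Schema1 = {G, H, I, J} nor all of Schema2 = {F, G}, so the common attributes are not a superkey of either fragment. The join is lossy.

No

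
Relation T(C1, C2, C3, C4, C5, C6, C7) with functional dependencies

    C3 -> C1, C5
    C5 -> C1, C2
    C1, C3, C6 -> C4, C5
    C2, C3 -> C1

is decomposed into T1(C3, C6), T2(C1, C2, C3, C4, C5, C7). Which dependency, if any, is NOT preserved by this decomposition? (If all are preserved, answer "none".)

C1, C3, C6 -> C4, C5

Check C1, C3, C6 → C4, C5: no single fragment contains all of {C1, C3, C4, C5, C6}, and the restricted closure of {C1, C3, C6} across the fragments never reaches {C4, C5}.
C3 → C1, C5 is preserved.
C5 → C1, C2 is preserved.
C2, C3 → C1 is preserved.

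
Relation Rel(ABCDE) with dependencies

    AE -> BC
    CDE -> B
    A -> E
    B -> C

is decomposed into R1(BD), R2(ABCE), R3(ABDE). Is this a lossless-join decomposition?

Yes

Chase test. Columns are ABCDE; row i has aⱼ where attribute j ∈ Ri, else bᵢⱼ.
Initial tableau (one row per fragment):
  row 1: b11 a2 b13 a4 b15
  row 2: a1 a2 a3 b24 a5
  row 3: a1 a2 b33 a4 a5
Rows 2 and 3 agree on AE; apply AE→BC and equate their BC entries.
Rows 1 and 2 agree on B; apply B→C and equate their C entries.
Row 3 is now all distinguished symbols — the join is lossless.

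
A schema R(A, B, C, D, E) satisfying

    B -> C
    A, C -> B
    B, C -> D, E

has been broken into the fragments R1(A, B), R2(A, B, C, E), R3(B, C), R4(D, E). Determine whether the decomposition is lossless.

Chase test. Columns are A, B, C, D, E; row i has aⱼ where attribute j ∈ Ri, else bᵢⱼ.
Initial tableau (one row per fragment):
  row 1: a1 a2 b13 b14 b15
  row 2: a1 a2 a3 b24 a5
  row 3: b31 a2 a3 b34 b35
  row 4: b41 b42 b43 a4 a5
Rows 1 and 2 agree on B; apply B→C and equate their C entries.
Rows 1 and 2 agree on B, C; apply B, C→D, E and equate their D, E entries.
Rows 1 and 3 agree on B, C; apply B, C→D, E and equate their D, E entries.
No row becomes fully distinguished — the join is lossy.

No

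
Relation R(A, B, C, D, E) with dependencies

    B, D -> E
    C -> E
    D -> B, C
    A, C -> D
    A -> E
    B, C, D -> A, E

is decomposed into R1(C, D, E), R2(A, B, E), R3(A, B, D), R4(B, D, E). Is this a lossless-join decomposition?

Chase test. Columns are A, B, C, D, E; row i has aⱼ where attribute j ∈ Ri, else bᵢⱼ.
Initial tableau (one row per fragment):
  row 1: b11 b12 a3 a4 a5
  row 2: a1 a2 b23 b24 a5
  row 3: a1 a2 b33 a4 b35
  row 4: b41 a2 b43 a4 a5
Rows 3 and 4 agree on B, D; apply B, D→E and equate their E entries.
Rows 1 and 3 agree on D; apply D→B, C and equate their B, C entries.
Rows 1 and 4 agree on D; apply D→B, C and equate their B, C entries.
Rows 1 and 3 agree on B, C, D; apply B, C, D→A, E and equate their A, E entries.
Rows 1 and 4 agree on B, C, D; apply B, C, D→A, E and equate their A, E entries.
Row 1 is now all distinguished symbols — the join is lossless.

Yes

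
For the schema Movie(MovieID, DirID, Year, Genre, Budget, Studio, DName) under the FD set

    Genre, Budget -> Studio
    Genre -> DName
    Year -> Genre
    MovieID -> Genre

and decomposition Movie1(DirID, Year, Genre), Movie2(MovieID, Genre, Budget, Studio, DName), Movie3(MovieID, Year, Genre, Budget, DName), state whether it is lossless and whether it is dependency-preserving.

Lossless test (chase): Rows 2 and 3 agree on Genre, Budget; apply Genre, Budget→Studio and equate their Studio entries. Rows 1 and 2 agree on Genre; apply Genre→DName and equate their DName entries. No row becomes fully distinguished — the join is lossy.
Dependency preservation: every FD's attributes lie within a single fragment, so each can be enforced locally — preserved.

lossy but dependency-preserving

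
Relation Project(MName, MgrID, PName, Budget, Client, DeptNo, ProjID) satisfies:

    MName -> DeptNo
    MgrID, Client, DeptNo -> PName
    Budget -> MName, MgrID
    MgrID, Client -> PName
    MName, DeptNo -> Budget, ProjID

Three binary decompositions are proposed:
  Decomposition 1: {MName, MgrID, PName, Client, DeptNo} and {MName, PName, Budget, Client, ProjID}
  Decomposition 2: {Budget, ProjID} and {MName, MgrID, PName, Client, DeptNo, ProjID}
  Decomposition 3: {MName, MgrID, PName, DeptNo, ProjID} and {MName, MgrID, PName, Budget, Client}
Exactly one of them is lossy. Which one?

Decomposition 2

Decomposition 1: common = {MName, PName, Client}, closure = {MName, MgrID, PName, Budget, Client, DeptNo, ProjID} → lossless.
Decomposition 2: common = {ProjID}, closure = {ProjID} → lossy.
Decomposition 3: common = {MName, MgrID, PName}, closure = {MName, MgrID, PName, Budget, DeptNo, ProjID} → lossless.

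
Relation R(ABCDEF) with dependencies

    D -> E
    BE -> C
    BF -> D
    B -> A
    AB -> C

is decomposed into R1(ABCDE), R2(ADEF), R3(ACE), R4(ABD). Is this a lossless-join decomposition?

No

Chase test. Columns are ABCDEF; row i has aⱼ where attribute j ∈ Ri, else bᵢⱼ.
Initial tableau (one row per fragment):
  row 1: a1 a2 a3 a4 a5 b16
  row 2: a1 b22 b23 a4 a5 a6
  row 3: a1 b32 a3 b34 a5 b36
  row 4: a1 a2 b43 a4 b45 b46
Rows 1 and 4 agree on D; apply D→E and equate their E entries.
Rows 1 and 4 agree on BE; apply BE→C and equate their C entries.
No row becomes fully distinguished — the join is lossy.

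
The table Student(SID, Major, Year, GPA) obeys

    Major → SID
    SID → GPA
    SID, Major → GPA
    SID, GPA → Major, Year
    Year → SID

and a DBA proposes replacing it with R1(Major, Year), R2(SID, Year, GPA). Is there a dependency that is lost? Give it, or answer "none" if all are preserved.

Major → SID: restricted closure across fragments reaches SID.
SID → GPA lies within R2.
SID, Major → GPA: restricted closure across fragments reaches GPA.
SID, GPA → Major, Year: restricted closure across fragments reaches Major, Year.
Year → SID lies within R2.
Every dependency is enforceable on the fragments, so the decomposition is dependency-preserving.

none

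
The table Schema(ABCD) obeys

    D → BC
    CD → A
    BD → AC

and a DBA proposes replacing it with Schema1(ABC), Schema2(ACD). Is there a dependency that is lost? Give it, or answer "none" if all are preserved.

Check D → BC: no single fragment contains all of {BCD}, and the restricted closure of {D} across the fragments never reaches {BC}.
CD → A is preserved.
BD → AC is preserved.

D → BC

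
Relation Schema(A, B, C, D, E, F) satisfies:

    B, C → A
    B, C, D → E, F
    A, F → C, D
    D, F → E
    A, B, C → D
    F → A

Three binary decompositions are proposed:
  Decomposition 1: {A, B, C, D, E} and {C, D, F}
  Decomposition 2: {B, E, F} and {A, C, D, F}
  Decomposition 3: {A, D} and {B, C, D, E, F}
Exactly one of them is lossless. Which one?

Decomposition 1: common = {C, D}, closure = {C, D} → lossy.
Decomposition 2: common = {F}, closure = {A, C, D, E, F} → lossless.
Decomposition 3: common = {D}, closure = {D} → lossy.

Decomposition 2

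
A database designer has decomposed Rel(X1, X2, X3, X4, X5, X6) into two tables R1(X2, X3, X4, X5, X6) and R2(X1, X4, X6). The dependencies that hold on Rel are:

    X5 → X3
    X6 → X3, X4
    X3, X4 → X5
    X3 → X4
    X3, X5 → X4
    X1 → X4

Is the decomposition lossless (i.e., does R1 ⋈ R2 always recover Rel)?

No

Common attributes: R1 ∩ R2 = {X4, X6}.
Closure of {X4, X6}: X6 → X3, X4 applies, adding X3; X3, X4 → X5 applies, adding X5. So (X4, X6)⁺ = {X3, X4, X5, X6}.
The closure contains neither all of R1 = {X2, X3, X4, X5, X6} nor all of R2 = {X1, X4, X6}, so the common attributes are not a superkey of either fragment. The join is lossy.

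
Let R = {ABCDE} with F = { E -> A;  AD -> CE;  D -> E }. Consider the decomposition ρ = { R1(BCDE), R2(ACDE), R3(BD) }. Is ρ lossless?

Yes

Chase test. Columns are ABCDE; row i has aⱼ where attribute j ∈ Ri, else bᵢⱼ.
Initial tableau (one row per fragment):
  row 1: b11 a2 a3 a4 a5
  row 2: a1 b22 a3 a4 a5
  row 3: b31 a2 b33 a4 b35
Rows 1 and 2 agree on E; apply E→A and equate their A entries.
Rows 1 and 3 agree on D; apply D→E and equate their E entries.
Rows 1 and 3 agree on E; apply E→A and equate their A entries.
Rows 1 and 3 agree on AD; apply AD→CE and equate their CE entries.
Row 1 is now all distinguished symbols — the join is lossless.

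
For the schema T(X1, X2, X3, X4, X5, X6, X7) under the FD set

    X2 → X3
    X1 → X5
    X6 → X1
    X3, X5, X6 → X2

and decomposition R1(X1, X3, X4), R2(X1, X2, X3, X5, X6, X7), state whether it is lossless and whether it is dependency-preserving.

Lossless test: (X1, X3)⁺ = {X1, X3, X5}, which is a superkey of neither fragment — lossy.
Dependency preservation: every FD's attributes lie within a single fragment, so each can be enforced locally — preserved.

lossy but dependency-preserving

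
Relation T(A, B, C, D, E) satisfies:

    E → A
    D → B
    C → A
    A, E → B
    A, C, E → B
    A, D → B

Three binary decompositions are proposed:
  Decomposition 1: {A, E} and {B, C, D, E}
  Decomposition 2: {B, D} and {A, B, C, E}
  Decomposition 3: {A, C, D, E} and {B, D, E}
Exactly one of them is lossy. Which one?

Decomposition 1: common = {E}, closure = {A, B, E} → lossless.
Decomposition 2: common = {B}, closure = {B} → lossy.
Decomposition 3: common = {D, E}, closure = {A, B, D, E} → lossless.

Decomposition 2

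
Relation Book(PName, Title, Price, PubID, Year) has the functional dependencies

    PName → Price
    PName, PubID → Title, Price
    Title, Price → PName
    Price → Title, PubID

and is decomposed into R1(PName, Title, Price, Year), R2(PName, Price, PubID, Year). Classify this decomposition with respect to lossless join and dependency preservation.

Lossless test: (PName, Price, Year)⁺ = {PName, Title, Price, PubID, Year}, which contains all of one fragment — lossless.
Dependency preservation: PName, PubID → Title, Price; Price → Title, PubID are not contained in any single fragment, but the restricted closure of each left-hand side across the fragments still reaches the right-hand side; the remaining FDs each lie inside some fragment. All dependencies are preserved.

lossless and dependency-preserving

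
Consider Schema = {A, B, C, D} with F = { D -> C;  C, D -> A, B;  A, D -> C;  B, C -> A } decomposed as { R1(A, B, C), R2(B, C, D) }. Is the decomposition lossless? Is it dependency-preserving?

lossless and dependency-preserving

Lossless test: (B, C)⁺ = {A, B, C}, which contains all of one fragment — lossless.
Dependency preservation: C, D → A, B; A, D → C are not contained in any single fragment, but the restricted closure of each left-hand side across the fragments still reaches the right-hand side; the remaining FDs each lie inside some fragment. All dependencies are preserved.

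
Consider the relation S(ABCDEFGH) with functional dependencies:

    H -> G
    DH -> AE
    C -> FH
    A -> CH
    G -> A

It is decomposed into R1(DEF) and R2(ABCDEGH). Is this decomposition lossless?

Common attributes: R1 ∩ R2 = {DE}.
No dependency enlarges {DE}, so (DE)⁺ = {DE}.
The closure contains neither all of R1 = {DEF} nor all of R2 = {ABCDEGH}, so the common attributes are not a superkey of either fragment. The join is lossy.

No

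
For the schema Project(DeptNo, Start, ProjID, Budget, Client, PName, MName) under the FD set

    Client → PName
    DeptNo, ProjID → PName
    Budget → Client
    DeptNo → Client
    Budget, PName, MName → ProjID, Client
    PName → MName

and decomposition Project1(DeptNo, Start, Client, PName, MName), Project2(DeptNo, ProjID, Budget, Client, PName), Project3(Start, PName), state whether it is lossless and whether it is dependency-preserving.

Lossless test (chase): Rows 1 and 2 agree on PName; apply PName→MName and equate their MName entries. Rows 1 and 3 agree on PName; apply PName→MName and equate their MName entries. No row becomes fully distinguished — the join is lossy.
Dependency preservation: Budget, PName, MName → ProjID, Client is not contained in any single fragment, but the restricted closure of its left-hand side across the fragments still reaches the right-hand side; the remaining FDs each lie inside some fragment. All dependencies are preserved.

lossy but dependency-preserving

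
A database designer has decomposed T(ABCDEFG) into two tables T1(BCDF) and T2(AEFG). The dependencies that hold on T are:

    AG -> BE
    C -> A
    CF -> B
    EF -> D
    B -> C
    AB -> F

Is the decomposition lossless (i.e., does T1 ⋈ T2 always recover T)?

No

Common attributes: T1 ∩ T2 = {F}.
No dependency enlarges {F}, so (F)⁺ = {F}.
The closure contains neither all of T1 = {BCDF} nor all of T2 = {AEFG}, so the common attributes are not a superkey of either fragment. The join is lossy.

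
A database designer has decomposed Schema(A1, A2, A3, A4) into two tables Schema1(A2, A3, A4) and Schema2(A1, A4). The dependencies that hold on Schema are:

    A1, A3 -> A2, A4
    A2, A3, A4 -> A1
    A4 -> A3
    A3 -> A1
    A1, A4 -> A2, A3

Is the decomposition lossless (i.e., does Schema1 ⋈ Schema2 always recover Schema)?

Common attributes: Schema1 ∩ Schema2 = {A4}.
Closure of {A4}: A4 → A3 applies, adding A3; A3 → A1 applies, adding A1; A1, A4 → A2, A3 applies, adding A2. So (A4)⁺ = {A1, A2, A3, A4}.
This closure contains every attribute of Schema1, so Schema1 ∩ Schema2 → Schema1. The join is lossless.

Yes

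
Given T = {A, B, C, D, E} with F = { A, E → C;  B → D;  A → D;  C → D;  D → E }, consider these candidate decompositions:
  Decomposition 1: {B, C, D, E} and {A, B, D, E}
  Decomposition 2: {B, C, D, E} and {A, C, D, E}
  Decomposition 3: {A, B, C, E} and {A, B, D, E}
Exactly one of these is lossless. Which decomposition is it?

Decomposition 3

Decomposition 1: common = {B, D, E}, closure = {B, D, E} → lossy.
Decomposition 2: common = {C, D, E}, closure = {C, D, E} → lossy.
Decomposition 3: common = {A, B, E}, closure = {A, B, C, D, E} → lossless.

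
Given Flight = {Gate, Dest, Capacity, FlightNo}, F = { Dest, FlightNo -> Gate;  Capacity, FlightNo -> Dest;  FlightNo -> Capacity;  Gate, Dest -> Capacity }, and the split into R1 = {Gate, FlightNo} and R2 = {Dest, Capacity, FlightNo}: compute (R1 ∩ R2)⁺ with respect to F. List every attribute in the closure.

R1 ∩ R2 = {FlightNo}.
FlightNo → Capacity applies, adding Capacity
Capacity, FlightNo → Dest applies, adding Dest
Dest, FlightNo → Gate applies, adding Gate
Closure: {Gate, Dest, Capacity, FlightNo}.

Gate, Dest, Capacity, FlightNo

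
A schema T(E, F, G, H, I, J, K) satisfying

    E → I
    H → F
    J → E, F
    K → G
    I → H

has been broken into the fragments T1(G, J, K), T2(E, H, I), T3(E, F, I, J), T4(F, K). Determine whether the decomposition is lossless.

Yes

Chase test. Columns are E, F, G, H, I, J, K; row i has aⱼ where attribute j ∈ Ti, else bᵢⱼ.
Initial tableau (one row per fragment):
  row 1: b11 b12 a3 b14 b15 a6 a7
  row 2: a1 b22 b23 a4 a5 b26 b27
  row 3: a1 a2 b33 b34 a5 a6 b37
  row 4: b41 a2 b43 b44 b45 b46 a7
Rows 1 and 3 agree on J; apply J→E, F and equate their E, F entries.
Rows 1 and 4 agree on K; apply K→G and equate their G entries.
Rows 2 and 3 agree on I; apply I→H and equate their H entries.
Rows 1 and 2 agree on E; apply E→I and equate their I entries.
Rows 2 and 3 agree on H; apply H→F and equate their F entries.
Rows 1 and 2 agree on I; apply I→H and equate their H entries.
Row 1 is now all distinguished symbols — the join is lossless.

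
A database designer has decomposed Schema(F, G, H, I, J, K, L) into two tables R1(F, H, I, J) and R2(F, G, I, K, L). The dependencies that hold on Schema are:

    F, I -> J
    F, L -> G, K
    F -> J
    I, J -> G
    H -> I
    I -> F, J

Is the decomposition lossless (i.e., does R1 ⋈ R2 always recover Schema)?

Common attributes: R1 ∩ R2 = {F, I}.
Closure of {F, I}: F, I → J applies, adding J; I, J → G applies, adding G. So (F, I)⁺ = {F, G, I, J}.
The closure contains neither all of R1 = {F, H, I, J} nor all of R2 = {F, G, I, K, L}, so the common attributes are not a superkey of either fragment. The join is lossy.

No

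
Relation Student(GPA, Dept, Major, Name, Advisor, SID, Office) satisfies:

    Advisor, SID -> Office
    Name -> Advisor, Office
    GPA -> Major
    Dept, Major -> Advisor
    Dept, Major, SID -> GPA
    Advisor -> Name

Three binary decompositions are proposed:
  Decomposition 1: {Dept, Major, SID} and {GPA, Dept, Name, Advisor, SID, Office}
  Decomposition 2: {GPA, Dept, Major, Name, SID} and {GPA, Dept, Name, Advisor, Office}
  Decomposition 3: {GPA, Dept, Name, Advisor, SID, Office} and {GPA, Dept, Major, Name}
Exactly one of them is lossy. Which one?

Decomposition 1

Decomposition 1: common = {Dept, SID}, closure = {Dept, SID} → lossy.
Decomposition 2: common = {GPA, Dept, Name}, closure = {GPA, Dept, Major, Name, Advisor, Office} → lossless.
Decomposition 3: common = {GPA, Dept, Name}, closure = {GPA, Dept, Major, Name, Advisor, Office} → lossless.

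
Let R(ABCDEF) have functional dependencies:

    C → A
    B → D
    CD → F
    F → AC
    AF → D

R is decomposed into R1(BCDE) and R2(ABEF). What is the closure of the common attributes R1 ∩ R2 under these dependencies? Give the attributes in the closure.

R1 ∩ R2 = {BE}.
B → D applies, adding D
Closure: {BDE}.

BDE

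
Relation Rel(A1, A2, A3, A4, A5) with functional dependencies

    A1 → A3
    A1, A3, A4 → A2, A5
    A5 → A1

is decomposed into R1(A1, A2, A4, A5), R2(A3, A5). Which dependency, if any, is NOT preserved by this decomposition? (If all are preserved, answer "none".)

A1 → A3

Check A1 → A3: no single fragment contains all of {A1, A3}, and the restricted closure of {A1} across the fragments never reaches {A3}.
A1, A3, A4 → A2, A5 is preserved.
A5 → A1 is preserved.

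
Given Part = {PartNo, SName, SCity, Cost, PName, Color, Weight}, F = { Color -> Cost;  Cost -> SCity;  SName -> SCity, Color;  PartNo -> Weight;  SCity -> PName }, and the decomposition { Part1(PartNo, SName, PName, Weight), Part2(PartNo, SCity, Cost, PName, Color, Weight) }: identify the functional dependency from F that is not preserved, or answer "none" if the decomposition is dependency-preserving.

Check SName → SCity, Color: no single fragment contains all of {SName, SCity, Color}, and the restricted closure of {SName} across the fragments never reaches {SCity, Color}.
Color → Cost is preserved.
Cost → SCity is preserved.
PartNo → Weight is preserved.
SCity → PName is preserved.

SName -> SCity, Color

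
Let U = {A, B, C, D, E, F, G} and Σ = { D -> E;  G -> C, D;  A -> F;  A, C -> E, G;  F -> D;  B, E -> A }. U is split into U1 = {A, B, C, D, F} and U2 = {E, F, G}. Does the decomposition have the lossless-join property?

No

Common attributes: U1 ∩ U2 = {F}.
Closure of {F}: F → D applies, adding D; D → E applies, adding E. So (F)⁺ = {D, E, F}.
The closure contains neither all of U1 = {A, B, C, D, F} nor all of U2 = {E, F, G}, so the common attributes are not a superkey of either fragment. The join is lossy.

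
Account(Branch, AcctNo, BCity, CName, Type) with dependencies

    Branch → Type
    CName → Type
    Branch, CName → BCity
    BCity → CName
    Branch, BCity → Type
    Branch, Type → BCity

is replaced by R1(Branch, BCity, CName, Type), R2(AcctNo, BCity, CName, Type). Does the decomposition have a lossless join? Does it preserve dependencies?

Lossless test: (BCity, CName, Type)⁺ = {BCity, CName, Type}, which is a superkey of neither fragment — lossy.
Dependency preservation: every FD's attributes lie within a single fragment, so each can be enforced locally — preserved.

lossy but dependency-preserving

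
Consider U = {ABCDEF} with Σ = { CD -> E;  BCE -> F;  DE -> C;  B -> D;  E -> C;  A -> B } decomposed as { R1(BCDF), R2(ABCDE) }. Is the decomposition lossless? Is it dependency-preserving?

Lossless test: (BCD)⁺ = {BCDEF}, which contains all of one fragment — lossless.
Dependency preservation: BCE → F is not contained in any single fragment, but the restricted closure of its left-hand side across the fragments still reaches the right-hand side; the remaining FDs each lie inside some fragment. All dependencies are preserved.

lossless and dependency-preserving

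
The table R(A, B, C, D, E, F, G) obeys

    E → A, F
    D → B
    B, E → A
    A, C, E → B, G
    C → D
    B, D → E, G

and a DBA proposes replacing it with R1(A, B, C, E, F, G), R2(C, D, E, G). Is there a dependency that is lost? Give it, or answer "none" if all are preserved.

Check D → B: no single fragment contains all of {B, D}, and the restricted closure of {D} across the fragments never reaches {B}.
E → A, F is preserved.
B, E → A is preserved.
A, C, E → B, G is preserved.
C → D is preserved.
B, D → E, G is preserved.

D → B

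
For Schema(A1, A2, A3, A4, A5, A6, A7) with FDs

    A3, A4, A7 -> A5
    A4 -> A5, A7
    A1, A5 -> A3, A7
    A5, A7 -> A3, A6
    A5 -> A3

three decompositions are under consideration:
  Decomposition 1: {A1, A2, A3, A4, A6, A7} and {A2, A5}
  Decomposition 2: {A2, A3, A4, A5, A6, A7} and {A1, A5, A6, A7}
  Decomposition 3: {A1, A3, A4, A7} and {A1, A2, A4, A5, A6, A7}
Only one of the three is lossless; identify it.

Decomposition 3

Decomposition 1: common = {A2}, closure = {A2} → lossy.
Decomposition 2: common = {A5, A6, A7}, closure = {A3, A5, A6, A7} → lossy.
Decomposition 3: common = {A1, A4, A7}, closure = {A1, A3, A4, A5, A6, A7} → lossless.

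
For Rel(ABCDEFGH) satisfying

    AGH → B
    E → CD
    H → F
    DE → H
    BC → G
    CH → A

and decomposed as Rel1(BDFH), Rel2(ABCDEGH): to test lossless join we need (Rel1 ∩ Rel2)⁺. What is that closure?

Rel1 ∩ Rel2 = {BDH}.
H → F applies, adding F
Closure: {BDFH}.

BDFH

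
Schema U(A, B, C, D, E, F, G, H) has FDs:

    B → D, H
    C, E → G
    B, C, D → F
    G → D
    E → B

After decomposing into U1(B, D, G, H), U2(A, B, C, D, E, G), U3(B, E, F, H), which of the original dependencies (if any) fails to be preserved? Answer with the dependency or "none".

B, C, D → F

Check B, C, D → F: no single fragment contains all of {B, C, D, F}, and the restricted closure of {B, C, D} across the fragments never reaches {F}.
B → D, H is preserved.
C, E → G is preserved.
G → D is preserved.
E → B is preserved.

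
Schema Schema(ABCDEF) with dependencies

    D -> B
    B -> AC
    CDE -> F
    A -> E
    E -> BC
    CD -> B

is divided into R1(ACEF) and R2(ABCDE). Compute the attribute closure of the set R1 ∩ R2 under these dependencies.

R1 ∩ R2 = {ACE}.
E → BC applies, adding B
Closure: {ABCE}.

ABCE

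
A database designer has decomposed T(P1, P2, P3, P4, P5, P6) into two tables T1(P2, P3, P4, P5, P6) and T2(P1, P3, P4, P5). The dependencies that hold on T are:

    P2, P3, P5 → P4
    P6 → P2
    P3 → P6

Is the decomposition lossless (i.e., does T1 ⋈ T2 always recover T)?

Yes

Common attributes: T1 ∩ T2 = {P3, P4, P5}.
Closure of {P3, P4, P5}: P3 → P6 applies, adding P6; P6 → P2 applies, adding P2. So (P3, P4, P5)⁺ = {P2, P3, P4, P5, P6}.
This closure contains every attribute of T1, so T1 ∩ T2 → T1. The join is lossless.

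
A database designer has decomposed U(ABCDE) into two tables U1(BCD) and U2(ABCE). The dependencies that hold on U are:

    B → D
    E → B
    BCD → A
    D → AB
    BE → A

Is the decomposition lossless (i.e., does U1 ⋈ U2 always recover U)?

Common attributes: U1 ∩ U2 = {BC}.
Closure of {BC}: B → D applies, adding D; BCD → A applies, adding A. So (BC)⁺ = {ABCD}.
This closure contains every attribute of U1, so U1 ∩ U2 → U1. The join is lossless.

Yes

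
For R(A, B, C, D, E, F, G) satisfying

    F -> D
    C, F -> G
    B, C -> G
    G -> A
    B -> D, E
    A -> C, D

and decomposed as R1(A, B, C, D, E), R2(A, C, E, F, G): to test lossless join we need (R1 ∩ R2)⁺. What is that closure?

R1 ∩ R2 = {A, C, E}.
A → C, D applies, adding D
Closure: {A, C, D, E}.

A, C, D, E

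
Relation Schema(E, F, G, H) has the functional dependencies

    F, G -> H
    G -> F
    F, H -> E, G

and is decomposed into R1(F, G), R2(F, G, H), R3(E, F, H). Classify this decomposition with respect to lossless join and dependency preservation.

lossless and dependency-preserving

Lossless test (chase): Rows 1 and 2 agree on F, G; apply F, G→H and equate their H entries. Rows 1 and 2 agree on F, H; apply F, H→E, G and equate their E, G entries. Rows 1 and 3 agree on F, H; apply F, H→E, G and equate their E, G entries. Row 1 is now all distinguished symbols — the join is lossless.
Dependency preservation: F, H → E, G is not contained in any single fragment, but the restricted closure of its left-hand side across the fragments still reaches the right-hand side; the remaining FDs each lie inside some fragment. All dependencies are preserved.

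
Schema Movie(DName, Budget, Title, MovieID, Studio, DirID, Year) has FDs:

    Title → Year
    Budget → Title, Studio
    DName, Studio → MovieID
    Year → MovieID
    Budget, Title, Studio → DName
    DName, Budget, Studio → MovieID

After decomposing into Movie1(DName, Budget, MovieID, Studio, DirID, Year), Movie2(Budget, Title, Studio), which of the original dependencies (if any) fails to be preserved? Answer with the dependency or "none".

Title → Year

Check Title → Year: no single fragment contains all of {Title, Year}, and the restricted closure of {Title} across the fragments never reaches {Year}.
Budget → Title, Studio is preserved.
DName, Studio → MovieID is preserved.
Year → MovieID is preserved.
Budget, Title, Studio → DName is preserved.
DName, Budget, Studio → MovieID is preserved.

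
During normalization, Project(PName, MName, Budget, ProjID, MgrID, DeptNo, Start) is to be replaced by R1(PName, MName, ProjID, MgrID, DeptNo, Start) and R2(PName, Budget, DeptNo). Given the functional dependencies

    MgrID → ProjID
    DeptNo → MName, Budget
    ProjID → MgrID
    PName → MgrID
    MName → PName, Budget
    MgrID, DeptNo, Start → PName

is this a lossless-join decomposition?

Yes

Common attributes: R1 ∩ R2 = {PName, DeptNo}.
Closure of {PName, DeptNo}: DeptNo → MName, Budget applies, adding MName, Budget; PName → MgrID applies, adding MgrID; MgrID → ProjID applies, adding ProjID. So (PName, DeptNo)⁺ = {PName, MName, Budget, ProjID, MgrID, DeptNo}.
This closure contains every attribute of R2, so R1 ∩ R2 → R2. The join is lossless.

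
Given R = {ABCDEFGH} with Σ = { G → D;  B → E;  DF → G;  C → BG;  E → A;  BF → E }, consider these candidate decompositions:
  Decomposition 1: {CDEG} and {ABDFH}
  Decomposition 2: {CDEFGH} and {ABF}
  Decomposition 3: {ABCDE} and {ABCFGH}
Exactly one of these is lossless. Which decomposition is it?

Decomposition 3

Decomposition 1: common = {D}, closure = {D} → lossy.
Decomposition 2: common = {F}, closure = {F} → lossy.
Decomposition 3: common = {ABC}, closure = {ABCDEG} → lossless.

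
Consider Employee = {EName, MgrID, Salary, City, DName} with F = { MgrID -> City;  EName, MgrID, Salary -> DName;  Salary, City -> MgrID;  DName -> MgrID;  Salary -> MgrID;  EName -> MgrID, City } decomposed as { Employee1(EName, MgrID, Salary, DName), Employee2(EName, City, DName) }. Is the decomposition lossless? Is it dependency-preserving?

Lossless test: (EName, DName)⁺ = {EName, MgrID, City, DName}, which contains all of one fragment — lossless.
Dependency preservation: the restricted closure of {MgrID} across the fragments never reaches {City}, so MgrID → City cannot be enforced without a join — not preserved.

lossless but not dependency-preserving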